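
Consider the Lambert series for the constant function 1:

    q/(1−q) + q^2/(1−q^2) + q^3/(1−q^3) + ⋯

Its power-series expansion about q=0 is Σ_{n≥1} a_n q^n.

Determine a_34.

d|34:{1,2,17,34}  Σf=1+1+1+1=4

a_34 = 4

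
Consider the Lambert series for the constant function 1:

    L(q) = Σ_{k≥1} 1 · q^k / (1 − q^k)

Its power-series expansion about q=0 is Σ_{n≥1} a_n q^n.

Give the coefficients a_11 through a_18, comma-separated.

q^11  k|11↦f(k): 11:1 1:1  a_11=2
[q^12] f(1)=1,f(2)=1,f(3)=1,f(4)=1,f(6)=1,f(12)=1 ⇒ 6
n=13: 13·1 1·13  f→[1+1]=2
q^14  k|14↦f(k): 14:1 7:1 2:1 1:1  a_14=4
n=15: 15·1 5·3 3·5 1·15  f→[1+1+1+1]=4
q^16  k|16↦f(k): 16:1 8:1 4:1 2:1 1:1  a_16=5
q^17  k|17↦f(k): 1:1 17:1  a_17=2
n=18: 1·18 2·9 3·6 6·3 9·2 18·1  f→[1+1+1+1+1+1]=6

2, 6, 2, 4, 4, 5, 2, 6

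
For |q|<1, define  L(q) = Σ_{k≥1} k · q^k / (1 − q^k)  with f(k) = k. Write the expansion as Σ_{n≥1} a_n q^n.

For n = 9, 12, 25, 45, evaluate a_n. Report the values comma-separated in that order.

n=9: 1·9 3·3 9·1  f→[1+3+9]=13
d|12:{1,2,3,4,6,12}  Σf=1+2+3+4+6+12=28
[q^25] f(1)=1,f(5)=5,f(25)=25 ⇒ 31
[q^45] f(45)=45,f(15)=15,f(9)=9,f(5)=5,f(3)=3,f(1)=1 ⇒ 78

13, 28, 31, 78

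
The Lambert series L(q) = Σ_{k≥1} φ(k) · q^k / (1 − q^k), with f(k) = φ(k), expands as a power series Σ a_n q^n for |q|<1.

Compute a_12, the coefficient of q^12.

n=12: 12·1 6·2 4·3 3·4 2·6 1·12  φ→[4+2+2+2+1+1]=12

a_12 = 12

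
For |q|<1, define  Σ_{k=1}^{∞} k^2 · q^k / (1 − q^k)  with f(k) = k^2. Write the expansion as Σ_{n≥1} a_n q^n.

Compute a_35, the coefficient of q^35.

d|35:{1,5,7,35}  Σf=1+25+49+1225=1300

a_35 = 1300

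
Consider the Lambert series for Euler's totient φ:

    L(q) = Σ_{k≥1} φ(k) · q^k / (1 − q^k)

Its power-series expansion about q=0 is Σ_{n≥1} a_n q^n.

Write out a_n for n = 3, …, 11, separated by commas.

[q^3] φ(3)=2,φ(1)=1 ⇒ 3
[q^4] φ(1)=1,φ(2)=1,φ(4)=2 ⇒ 4
d|5:{5,1}  Σφ=4+1=5
n=6: 6·1 3·2 2·3 1·6  φ→[2+2+1+1]=6
n=7: 7·1 1·7  φ→[6+1]=7
q^8  k|8↦φ(k): 8:4 4:2 2:1 1:1  a_8=8
n=9: 9·1 3·3 1·9  φ→[6+2+1]=9
d|10:{10,5,2,1}  Σφ=4+4+1+1=10
q^11  k|11↦φ(k): 1:1 11:10  a_11=11

3, 4, 5, 6, 7, 8, 9, 10, 11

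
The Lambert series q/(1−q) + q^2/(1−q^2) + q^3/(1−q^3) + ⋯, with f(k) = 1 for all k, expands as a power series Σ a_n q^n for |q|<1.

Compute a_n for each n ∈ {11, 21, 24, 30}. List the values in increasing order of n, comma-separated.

2, 4, 8, 8

[q^11] f(1)=1,f(11)=1 ⇒ 2
n=21: 1·21 3·7 7·3 21·1  f→[1+1+1+1]=4
d|24:{1,2,3,4,6,8,12,24}  Σf=1+1+1+1+1+1+1+1=8
d|30:{1,2,3,5,6,10,15,30}  Σf=1+1+1+1+1+1+1+1=8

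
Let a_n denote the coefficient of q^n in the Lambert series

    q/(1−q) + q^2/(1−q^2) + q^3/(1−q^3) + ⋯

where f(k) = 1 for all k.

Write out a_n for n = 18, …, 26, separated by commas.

6, 2, 6, 4, 4, 2, 8, 3, 4

d|18:{18,9,6,3,2,1}  Σf=1+1+1+1+1+1=6
n=19: 1·19 19·1  f→[1+1]=2
q^20  k|20↦f(k): 1:1 2:1 4:1 5:1 10:1 20:1  a_20=6
n=21: 1·21 3·7 7·3 21·1  f→[1+1+1+1]=4
n=22: 1·22 2·11 11·2 22·1  f→[1+1+1+1]=4
q^23  k|23↦f(k): 1:1 23:1  a_23=2
d|24:{24,12,8,6,4,3,2,1}  Σf=1+1+1+1+1+1+1+1=8
d|25:{25,5,1}  Σf=1+1+1=3
d|26:{1,2,13,26}  Σf=1+1+1+1=4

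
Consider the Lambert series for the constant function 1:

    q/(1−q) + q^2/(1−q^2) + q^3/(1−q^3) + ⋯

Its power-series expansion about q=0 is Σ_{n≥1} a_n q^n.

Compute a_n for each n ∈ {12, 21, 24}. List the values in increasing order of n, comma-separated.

6, 4, 8

q^12  k|12↦f(k): 1:1 2:1 3:1 4:1 6:1 12:1  a_12=6
n=21: 21·1 7·3 3·7 1·21  f→[1+1+1+1]=4
[q^24] f(1)=1,f(2)=1,f(3)=1,f(4)=1,f(6)=1,f(8)=1,f(12)=1,f(24)=1 ⇒ 8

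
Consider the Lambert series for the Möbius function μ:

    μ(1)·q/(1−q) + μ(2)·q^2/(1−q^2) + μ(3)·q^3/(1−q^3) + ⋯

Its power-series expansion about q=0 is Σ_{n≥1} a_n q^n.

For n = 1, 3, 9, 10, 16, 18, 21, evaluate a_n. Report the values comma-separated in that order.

1, 0, 0, 0, 0, 0, 0

n=1: 1·1  μ→[1]=1
[q^3] μ(1)=1,μ(3)=-1 ⇒ 0
d|9:{1,3,9}  Σμ=1+(-1)+0=0
d|10:{1,2,5,10}  Σμ=1+(-1)+(-1)+1=0
[q^16] μ(1)=1,μ(2)=-1,μ(4)=0,μ(8)=0,μ(16)=0 ⇒ 0
[q^18] μ(1)=1,μ(2)=-1,μ(3)=-1,μ(6)=1,μ(9)=0,μ(18)=0 ⇒ 0
q^21  k|21↦μ(k): 21:1 7:-1 3:-1 1:1  a_21=0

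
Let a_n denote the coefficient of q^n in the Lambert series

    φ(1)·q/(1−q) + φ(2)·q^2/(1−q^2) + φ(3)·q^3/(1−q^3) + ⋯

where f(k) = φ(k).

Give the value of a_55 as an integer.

[q^55] φ(55)=40,φ(11)=10,φ(5)=4,φ(1)=1 ⇒ 55

a_55 = 55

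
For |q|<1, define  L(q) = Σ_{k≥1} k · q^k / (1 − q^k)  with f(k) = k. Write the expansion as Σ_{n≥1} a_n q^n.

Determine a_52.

a_52 = 98

q^52  k|52↦f(k): 1:1 2:2 4:4 13:13 26:26 52:52  a_52=98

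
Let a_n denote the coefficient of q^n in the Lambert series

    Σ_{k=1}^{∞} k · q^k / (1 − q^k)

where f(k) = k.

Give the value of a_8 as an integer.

d|8:{1,2,4,8}  Σf=1+2+4+8=15

a_8 = 15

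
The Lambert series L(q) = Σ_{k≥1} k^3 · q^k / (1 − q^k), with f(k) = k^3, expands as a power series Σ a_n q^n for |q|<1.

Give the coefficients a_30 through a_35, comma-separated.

31752, 29792, 37449, 37296, 44226, 43344

q^30  k|30↦f(k): 1:1 2:8 3:27 5:125 6:216 10:1000 15:3375 30:27000  a_30=31752
d|31:{1,31}  Σf=1+29791=29792
[q^32] f(32)=32768,f(16)=4096,f(8)=512,f(4)=64,f(2)=8,f(1)=1 ⇒ 37449
[q^33] f(33)=35937,f(11)=1331,f(3)=27,f(1)=1 ⇒ 37296
q^34  k|34↦f(k): 1:1 2:8 17:4913 34:39304  a_34=44226
d|35:{35,7,5,1}  Σf=42875+343+125+1=43344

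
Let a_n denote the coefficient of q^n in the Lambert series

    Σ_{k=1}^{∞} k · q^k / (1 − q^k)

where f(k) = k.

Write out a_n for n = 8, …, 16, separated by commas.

15, 13, 18, 12, 28, 14, 24, 24, 31

q^8  k|8↦f(k): 8:8 4:4 2:2 1:1  a_8=15
d|9:{9,3,1}  Σf=9+3+1=13
n=10: 1·10 2·5 5·2 10·1  f→[1+2+5+10]=18
[q^11] f(1)=1,f(11)=11 ⇒ 12
d|12:{12,6,4,3,2,1}  Σf=12+6+4+3+2+1=28
n=13: 13·1 1·13  f→[13+1]=14
d|14:{14,7,2,1}  Σf=14+7+2+1=24
n=15: 1·15 3·5 5·3 15·1  f→[1+3+5+15]=24
d|16:{1,2,4,8,16}  Σf=1+2+4+8+16=31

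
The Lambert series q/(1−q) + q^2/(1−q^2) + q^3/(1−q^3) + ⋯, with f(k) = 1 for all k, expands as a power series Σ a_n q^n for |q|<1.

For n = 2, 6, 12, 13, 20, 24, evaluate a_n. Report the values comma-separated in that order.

n=2: 1·2 2·1  f→[1+1]=2
d|6:{6,3,2,1}  Σf=1+1+1+1=4
d|12:{1,2,3,4,6,12}  Σf=1+1+1+1+1+1=6
d|13:{13,1}  Σf=1+1=2
n=20: 20·1 10·2 5·4 4·5 2·10 1·20  f→[1+1+1+1+1+1]=6
[q^24] f(1)=1,f(2)=1,f(3)=1,f(4)=1,f(6)=1,f(8)=1,f(12)=1,f(24)=1 ⇒ 8

2, 4, 6, 2, 6, 8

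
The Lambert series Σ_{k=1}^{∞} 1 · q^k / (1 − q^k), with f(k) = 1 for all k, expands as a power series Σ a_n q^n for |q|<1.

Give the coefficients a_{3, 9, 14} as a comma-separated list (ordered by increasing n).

2, 3, 4

d|3:{3,1}  Σf=1+1=2
q^9  k|9↦f(k): 1:1 3:1 9:1  a_9=3
q^14  k|14↦f(k): 14:1 7:1 2:1 1:1  a_14=4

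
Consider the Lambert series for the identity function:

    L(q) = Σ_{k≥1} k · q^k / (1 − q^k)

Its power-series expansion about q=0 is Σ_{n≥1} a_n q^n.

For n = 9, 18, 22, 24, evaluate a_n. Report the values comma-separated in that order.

13, 39, 36, 60

q^9  k|9↦f(k): 1:1 3:3 9:9  a_9=13
q^18  k|18↦f(k): 18:18 9:9 6:6 3:3 2:2 1:1  a_18=39
[q^22] f(22)=22,f(11)=11,f(2)=2,f(1)=1 ⇒ 36
d|24:{1,2,3,4,6,8,12,24}  Σf=1+2+3+4+6+8+12+24=60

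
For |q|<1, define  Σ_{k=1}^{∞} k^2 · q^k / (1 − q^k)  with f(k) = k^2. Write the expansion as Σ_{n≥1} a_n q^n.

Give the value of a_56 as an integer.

a_56 = 4250

d|56:{56,28,14,8,7,4,2,1}  Σf=3136+784+196+64+49+16+4+1=4250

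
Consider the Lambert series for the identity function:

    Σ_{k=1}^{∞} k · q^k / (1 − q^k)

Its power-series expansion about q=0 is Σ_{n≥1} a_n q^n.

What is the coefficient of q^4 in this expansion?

d|4:{4,2,1}  Σf=4+2+1=7

a_4 = 7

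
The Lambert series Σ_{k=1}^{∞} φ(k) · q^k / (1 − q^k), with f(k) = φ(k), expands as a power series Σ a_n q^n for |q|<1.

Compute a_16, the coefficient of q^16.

d|16:{1,2,4,8,16}  Σφ=1+1+2+4+8=16

a_16 = 16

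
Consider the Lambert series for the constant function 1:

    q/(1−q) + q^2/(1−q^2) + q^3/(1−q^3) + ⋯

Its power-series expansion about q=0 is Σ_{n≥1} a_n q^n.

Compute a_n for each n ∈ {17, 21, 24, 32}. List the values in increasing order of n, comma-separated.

2, 4, 8, 6

[q^17] f(1)=1,f(17)=1 ⇒ 2
n=21: 1·21 3·7 7·3 21·1  f→[1+1+1+1]=4
[q^24] f(1)=1,f(2)=1,f(3)=1,f(4)=1,f(6)=1,f(8)=1,f(12)=1,f(24)=1 ⇒ 8
q^32  k|32↦f(k): 1:1 2:1 4:1 8:1 16:1 32:1  a_32=6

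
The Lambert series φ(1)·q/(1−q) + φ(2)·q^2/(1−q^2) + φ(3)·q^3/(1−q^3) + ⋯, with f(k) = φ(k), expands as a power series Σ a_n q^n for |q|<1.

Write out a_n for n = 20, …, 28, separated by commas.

n=20: 1·20 2·10 4·5 5·4 10·2 20·1  φ→[1+1+2+4+4+8]=20
q^21  k|21↦φ(k): 21:12 7:6 3:2 1:1  a_21=21
q^22  k|22↦φ(k): 1:1 2:1 11:10 22:10  a_22=22
n=23: 1·23 23·1  φ→[1+22]=23
d|24:{24,12,8,6,4,3,2,1}  Σφ=8+4+4+2+2+2+1+1=24
d|25:{25,5,1}  Σφ=20+4+1=25
d|26:{26,13,2,1}  Σφ=12+12+1+1=26
q^27  k|27↦φ(k): 27:18 9:6 3:2 1:1  a_27=27
d|28:{1,2,4,7,14,28}  Σφ=1+1+2+6+6+12=28

20, 21, 22, 23, 24, 25, 26, 27, 28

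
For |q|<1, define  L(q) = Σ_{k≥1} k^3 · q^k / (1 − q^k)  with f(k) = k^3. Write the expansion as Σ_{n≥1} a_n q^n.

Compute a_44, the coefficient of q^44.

a_44 = 97236

d|44:{1,2,4,11,22,44}  Σf=1+8+64+1331+10648+85184=97236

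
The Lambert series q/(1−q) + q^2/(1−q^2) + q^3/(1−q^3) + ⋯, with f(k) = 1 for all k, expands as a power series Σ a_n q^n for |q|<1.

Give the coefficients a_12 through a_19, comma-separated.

[q^12] f(12)=1,f(6)=1,f(4)=1,f(3)=1,f(2)=1,f(1)=1 ⇒ 6
q^13  k|13↦f(k): 13:1 1:1  a_13=2
n=14: 1·14 2·7 7·2 14·1  f→[1+1+1+1]=4
n=15: 15·1 5·3 3·5 1·15  f→[1+1+1+1]=4
[q^16] f(1)=1,f(2)=1,f(4)=1,f(8)=1,f(16)=1 ⇒ 5
q^17  k|17↦f(k): 1:1 17:1  a_17=2
n=18: 1·18 2·9 3·6 6·3 9·2 18·1  f→[1+1+1+1+1+1]=6
[q^19] f(1)=1,f(19)=1 ⇒ 2

6, 2, 4, 4, 5, 2, 6, 2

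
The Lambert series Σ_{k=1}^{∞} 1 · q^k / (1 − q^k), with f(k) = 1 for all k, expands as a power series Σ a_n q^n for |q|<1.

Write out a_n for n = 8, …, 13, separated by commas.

4, 3, 4, 2, 6, 2

n=8: 8·1 4·2 2·4 1·8  f→[1+1+1+1]=4
n=9: 1·9 3·3 9·1  f→[1+1+1]=3
n=10: 10·1 5·2 2·5 1·10  f→[1+1+1+1]=4
d|11:{1,11}  Σf=1+1=2
n=12: 12·1 6·2 4·3 3·4 2·6 1·12  f→[1+1+1+1+1+1]=6
[q^13] f(1)=1,f(13)=1 ⇒ 2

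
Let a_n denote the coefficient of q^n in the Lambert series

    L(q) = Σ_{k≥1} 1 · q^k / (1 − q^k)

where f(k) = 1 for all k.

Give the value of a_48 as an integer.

n=48: 1·48 2·24 3·16 4·12 6·8 8·6 12·4 16·3 24·2 48·1  f→[1+1+1+1+1+1+1+1+1+1]=10

a_48 = 10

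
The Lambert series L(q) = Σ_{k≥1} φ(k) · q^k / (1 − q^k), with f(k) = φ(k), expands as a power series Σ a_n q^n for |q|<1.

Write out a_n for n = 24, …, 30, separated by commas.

n=24: 24·1 12·2 8·3 6·4 4·6 3·8 2·12 1·24  φ→[8+4+4+2+2+2+1+1]=24
[q^25] φ(1)=1,φ(5)=4,φ(25)=20 ⇒ 25
d|26:{26,13,2,1}  Σφ=12+12+1+1=26
n=27: 1·27 3·9 9·3 27·1  φ→[1+2+6+18]=27
n=28: 1·28 2·14 4·7 7·4 14·2 28·1  φ→[1+1+2+6+6+12]=28
q^29  k|29↦φ(k): 1:1 29:28  a_29=29
q^30  k|30↦φ(k): 30:8 15:8 10:4 6:2 5:4 3:2 2:1 1:1  a_30=30

24, 25, 26, 27, 28, 29, 30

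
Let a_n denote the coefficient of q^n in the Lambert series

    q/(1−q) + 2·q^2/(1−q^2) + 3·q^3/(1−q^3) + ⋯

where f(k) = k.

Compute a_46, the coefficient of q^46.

n=46: 46·1 23·2 2·23 1·46  f→[46+23+2+1]=72

a_46 = 72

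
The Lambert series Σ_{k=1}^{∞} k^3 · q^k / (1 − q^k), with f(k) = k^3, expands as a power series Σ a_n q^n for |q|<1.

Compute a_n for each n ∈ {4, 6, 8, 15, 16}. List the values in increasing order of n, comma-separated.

73, 252, 585, 3528, 4681

[q^4] f(1)=1,f(2)=8,f(4)=64 ⇒ 73
q^6  k|6↦f(k): 6:216 3:27 2:8 1:1  a_6=252
[q^8] f(1)=1,f(2)=8,f(4)=64,f(8)=512 ⇒ 585
d|15:{1,3,5,15}  Σf=1+27+125+3375=3528
n=16: 1·16 2·8 4·4 8·2 16·1  f→[1+8+64+512+4096]=4681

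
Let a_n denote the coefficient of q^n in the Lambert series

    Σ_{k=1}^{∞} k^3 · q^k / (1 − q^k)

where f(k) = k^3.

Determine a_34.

n=34: 1·34 2·17 17·2 34·1  f→[1+8+4913+39304]=44226

a_34 = 44226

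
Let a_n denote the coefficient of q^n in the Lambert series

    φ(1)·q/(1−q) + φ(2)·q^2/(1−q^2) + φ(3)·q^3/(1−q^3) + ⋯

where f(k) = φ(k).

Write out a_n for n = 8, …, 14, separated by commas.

n=8: 1·8 2·4 4·2 8·1  φ→[1+1+2+4]=8
[q^9] φ(9)=6,φ(3)=2,φ(1)=1 ⇒ 9
q^10  k|10↦φ(k): 1:1 2:1 5:4 10:4  a_10=10
[q^11] φ(11)=10,φ(1)=1 ⇒ 11
d|12:{1,2,3,4,6,12}  Σφ=1+1+2+2+2+4=12
n=13: 1·13 13·1  φ→[1+12]=13
n=14: 14·1 7·2 2·7 1·14  φ→[6+6+1+1]=14

8, 9, 10, 11, 12, 13, 14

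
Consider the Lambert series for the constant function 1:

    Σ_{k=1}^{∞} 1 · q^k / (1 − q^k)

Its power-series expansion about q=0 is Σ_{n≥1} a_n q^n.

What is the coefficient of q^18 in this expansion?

d|18:{1,2,3,6,9,18}  Σf=1+1+1+1+1+1=6

a_18 = 6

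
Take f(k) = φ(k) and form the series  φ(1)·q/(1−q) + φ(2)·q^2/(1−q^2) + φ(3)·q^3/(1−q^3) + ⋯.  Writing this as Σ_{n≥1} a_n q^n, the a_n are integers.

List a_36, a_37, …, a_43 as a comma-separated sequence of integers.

d|36:{36,18,12,9,6,4,3,2,1}  Σφ=12+6+4+6+2+2+2+1+1=36
q^37  k|37↦φ(k): 37:36 1:1  a_37=37
[q^38] φ(38)=18,φ(19)=18,φ(2)=1,φ(1)=1 ⇒ 38
[q^39] φ(39)=24,φ(13)=12,φ(3)=2,φ(1)=1 ⇒ 39
d|40:{40,20,10,8,5,4,2,1}  Σφ=16+8+4+4+4+2+1+1=40
n=41: 41·1 1·41  φ→[40+1]=41
q^42  k|42↦φ(k): 42:12 21:12 14:6 7:6 6:2 3:2 2:1 1:1  a_42=42
d|43:{43,1}  Σφ=42+1=43

36, 37, 38, 39, 40, 41, 42, 43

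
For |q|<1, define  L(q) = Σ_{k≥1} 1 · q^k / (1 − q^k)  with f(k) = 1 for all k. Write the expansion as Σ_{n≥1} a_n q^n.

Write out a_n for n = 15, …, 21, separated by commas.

d|15:{1,3,5,15}  Σf=1+1+1+1=4
q^16  k|16↦f(k): 1:1 2:1 4:1 8:1 16:1  a_16=5
[q^17] f(1)=1,f(17)=1 ⇒ 2
q^18  k|18↦f(k): 18:1 9:1 6:1 3:1 2:1 1:1  a_18=6
n=19: 19·1 1·19  f→[1+1]=2
[q^20] f(20)=1,f(10)=1,f(5)=1,f(4)=1,f(2)=1,f(1)=1 ⇒ 6
q^21  k|21↦f(k): 21:1 7:1 3:1 1:1  a_21=4

4, 5, 2, 6, 2, 6, 4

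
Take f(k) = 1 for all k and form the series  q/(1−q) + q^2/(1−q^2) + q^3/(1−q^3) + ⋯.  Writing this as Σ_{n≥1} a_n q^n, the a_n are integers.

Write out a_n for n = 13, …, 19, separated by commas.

2, 4, 4, 5, 2, 6, 2

q^13  k|13↦f(k): 1:1 13:1  a_13=2
d|14:{1,2,7,14}  Σf=1+1+1+1=4
d|15:{1,3,5,15}  Σf=1+1+1+1=4
d|16:{1,2,4,8,16}  Σf=1+1+1+1+1=5
q^17  k|17↦f(k): 17:1 1:1  a_17=2
q^18  k|18↦f(k): 1:1 2:1 3:1 6:1 9:1 18:1  a_18=6
d|19:{19,1}  Σf=1+1=2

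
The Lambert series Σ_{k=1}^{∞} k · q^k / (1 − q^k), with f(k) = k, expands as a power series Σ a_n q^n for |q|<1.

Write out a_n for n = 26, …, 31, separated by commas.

42, 40, 56, 30, 72, 32

n=26: 26·1 13·2 2·13 1·26  f→[26+13+2+1]=42
q^27  k|27↦f(k): 1:1 3:3 9:9 27:27  a_27=40
[q^28] f(28)=28,f(14)=14,f(7)=7,f(4)=4,f(2)=2,f(1)=1 ⇒ 56
[q^29] f(1)=1,f(29)=29 ⇒ 30
[q^30] f(1)=1,f(2)=2,f(3)=3,f(5)=5,f(6)=6,f(10)=10,f(15)=15,f(30)=30 ⇒ 72
[q^31] f(31)=31,f(1)=1 ⇒ 32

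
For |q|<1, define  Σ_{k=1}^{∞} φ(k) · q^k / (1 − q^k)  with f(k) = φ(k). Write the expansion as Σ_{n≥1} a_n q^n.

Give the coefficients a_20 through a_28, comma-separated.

n=20: 20·1 10·2 5·4 4·5 2·10 1·20  φ→[8+4+4+2+1+1]=20
d|21:{21,7,3,1}  Σφ=12+6+2+1=21
[q^22] φ(22)=10,φ(11)=10,φ(2)=1,φ(1)=1 ⇒ 22
q^23  k|23↦φ(k): 1:1 23:22  a_23=23
d|24:{1,2,3,4,6,8,12,24}  Σφ=1+1+2+2+2+4+4+8=24
d|25:{1,5,25}  Σφ=1+4+20=25
[q^26] φ(26)=12,φ(13)=12,φ(2)=1,φ(1)=1 ⇒ 26
n=27: 27·1 9·3 3·9 1·27  φ→[18+6+2+1]=27
[q^28] φ(28)=12,φ(14)=6,φ(7)=6,φ(4)=2,φ(2)=1,φ(1)=1 ⇒ 28

20, 21, 22, 23, 24, 25, 26, 27, 28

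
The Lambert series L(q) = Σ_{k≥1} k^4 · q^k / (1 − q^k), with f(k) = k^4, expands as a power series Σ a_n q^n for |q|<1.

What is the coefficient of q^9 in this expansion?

[q^9] f(9)=6561,f(3)=81,f(1)=1 ⇒ 6643

a_9 = 6643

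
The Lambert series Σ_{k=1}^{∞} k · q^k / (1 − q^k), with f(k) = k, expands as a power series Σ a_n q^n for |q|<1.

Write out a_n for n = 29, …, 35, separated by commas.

30, 72, 32, 63, 48, 54, 48

n=29: 29·1 1·29  f→[29+1]=30
q^30  k|30↦f(k): 30:30 15:15 10:10 6:6 5:5 3:3 2:2 1:1  a_30=72
q^31  k|31↦f(k): 31:31 1:1  a_31=32
q^32  k|32↦f(k): 32:32 16:16 8:8 4:4 2:2 1:1  a_32=63
[q^33] f(1)=1,f(3)=3,f(11)=11,f(33)=33 ⇒ 48
[q^34] f(34)=34,f(17)=17,f(2)=2,f(1)=1 ⇒ 54
[q^35] f(1)=1,f(5)=5,f(7)=7,f(35)=35 ⇒ 48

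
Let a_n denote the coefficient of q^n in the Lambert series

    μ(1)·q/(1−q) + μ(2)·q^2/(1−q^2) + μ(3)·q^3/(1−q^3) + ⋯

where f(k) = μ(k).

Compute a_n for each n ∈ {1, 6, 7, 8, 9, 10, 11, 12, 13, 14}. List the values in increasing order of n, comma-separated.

d|1:{1}  Σμ=1=1
[q^6] μ(6)=1,μ(3)=-1,μ(2)=-1,μ(1)=1 ⇒ 0
[q^7] μ(1)=1,μ(7)=-1 ⇒ 0
q^8  k|8↦μ(k): 1:1 2:-1 4:0 8:0  a_8=0
[q^9] μ(9)=0,μ(3)=-1,μ(1)=1 ⇒ 0
n=10: 1·10 2·5 5·2 10·1  μ→[1+(-1)+(-1)+1]=0
d|11:{11,1}  Σμ=(-1)+1=0
n=12: 1·12 2·6 3·4 4·3 6·2 12·1  μ→[1+(-1)+(-1)+0+1+0]=0
q^13  k|13↦μ(k): 1:1 13:-1  a_13=0
[q^14] μ(14)=1,μ(7)=-1,μ(2)=-1,μ(1)=1 ⇒ 0

1, 0, 0, 0, 0, 0, 0, 0, 0, 0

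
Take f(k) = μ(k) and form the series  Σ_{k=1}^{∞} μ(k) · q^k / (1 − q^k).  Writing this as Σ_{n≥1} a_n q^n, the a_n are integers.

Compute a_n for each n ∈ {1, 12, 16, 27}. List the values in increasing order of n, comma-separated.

q^1  k|1↦μ(k): 1:1  a_1=1
[q^12] μ(12)=0,μ(6)=1,μ(4)=0,μ(3)=-1,μ(2)=-1,μ(1)=1 ⇒ 0
n=16: 16·1 8·2 4·4 2·8 1·16  μ→[0+0+0+(-1)+1]=0
[q^27] μ(27)=0,μ(9)=0,μ(3)=-1,μ(1)=1 ⇒ 0

1, 0, 0, 0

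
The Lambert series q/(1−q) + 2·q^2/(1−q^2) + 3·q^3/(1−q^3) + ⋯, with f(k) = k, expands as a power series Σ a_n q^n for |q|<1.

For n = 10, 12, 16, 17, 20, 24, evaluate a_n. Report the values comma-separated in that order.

18, 28, 31, 18, 42, 60

d|10:{10,5,2,1}  Σf=10+5+2+1=18
n=12: 1·12 2·6 3·4 4·3 6·2 12·1  f→[1+2+3+4+6+12]=28
d|16:{1,2,4,8,16}  Σf=1+2+4+8+16=31
q^17  k|17↦f(k): 1:1 17:17  a_17=18
n=20: 1·20 2·10 4·5 5·4 10·2 20·1  f→[1+2+4+5+10+20]=42
d|24:{24,12,8,6,4,3,2,1}  Σf=24+12+8+6+4+3+2+1=60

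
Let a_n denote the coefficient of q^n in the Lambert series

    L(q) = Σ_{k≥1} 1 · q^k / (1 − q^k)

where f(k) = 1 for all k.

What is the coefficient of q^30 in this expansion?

a_30 = 8

q^30  k|30↦f(k): 1:1 2:1 3:1 5:1 6:1 10:1 15:1 30:1  a_30=8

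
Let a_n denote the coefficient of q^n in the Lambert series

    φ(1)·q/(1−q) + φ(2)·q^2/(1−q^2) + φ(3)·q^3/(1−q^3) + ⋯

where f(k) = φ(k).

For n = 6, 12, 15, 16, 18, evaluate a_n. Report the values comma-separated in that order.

[q^6] φ(6)=2,φ(3)=2,φ(2)=1,φ(1)=1 ⇒ 6
n=12: 12·1 6·2 4·3 3·4 2·6 1·12  φ→[4+2+2+2+1+1]=12
d|15:{15,5,3,1}  Σφ=8+4+2+1=15
q^16  k|16↦φ(k): 16:8 8:4 4:2 2:1 1:1  a_16=16
q^18  k|18↦φ(k): 1:1 2:1 3:2 6:2 9:6 18:6  a_18=18

6, 12, 15, 16, 18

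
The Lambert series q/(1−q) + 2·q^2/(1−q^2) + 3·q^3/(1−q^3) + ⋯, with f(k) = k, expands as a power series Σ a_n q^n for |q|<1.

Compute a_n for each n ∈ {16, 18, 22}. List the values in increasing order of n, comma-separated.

[q^16] f(16)=16,f(8)=8,f(4)=4,f(2)=2,f(1)=1 ⇒ 31
q^18  k|18↦f(k): 1:1 2:2 3:3 6:6 9:9 18:18  a_18=39
q^22  k|22↦f(k): 1:1 2:2 11:11 22:22  a_22=36

31, 39, 36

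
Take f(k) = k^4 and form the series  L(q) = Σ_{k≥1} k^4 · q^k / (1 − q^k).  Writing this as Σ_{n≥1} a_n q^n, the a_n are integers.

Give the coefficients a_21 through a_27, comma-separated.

196964, 248914, 279842, 358258, 391251, 485554, 538084

d|21:{21,7,3,1}  Σf=194481+2401+81+1=196964
q^22  k|22↦f(k): 22:234256 11:14641 2:16 1:1  a_22=248914
d|23:{23,1}  Σf=279841+1=279842
d|24:{1,2,3,4,6,8,12,24}  Σf=1+16+81+256+1296+4096+20736+331776=358258
q^25  k|25↦f(k): 25:390625 5:625 1:1  a_25=391251
q^26  k|26↦f(k): 1:1 2:16 13:28561 26:456976  a_26=485554
d|27:{1,3,9,27}  Σf=1+81+6561+531441=538084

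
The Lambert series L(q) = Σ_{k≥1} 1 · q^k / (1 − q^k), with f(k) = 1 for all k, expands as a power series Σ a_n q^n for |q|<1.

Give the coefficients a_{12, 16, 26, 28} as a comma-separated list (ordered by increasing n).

[q^12] f(1)=1,f(2)=1,f(3)=1,f(4)=1,f(6)=1,f(12)=1 ⇒ 6
d|16:{16,8,4,2,1}  Σf=1+1+1+1+1=5
[q^26] f(26)=1,f(13)=1,f(2)=1,f(1)=1 ⇒ 4
[q^28] f(28)=1,f(14)=1,f(7)=1,f(4)=1,f(2)=1,f(1)=1 ⇒ 6

6, 5, 4, 6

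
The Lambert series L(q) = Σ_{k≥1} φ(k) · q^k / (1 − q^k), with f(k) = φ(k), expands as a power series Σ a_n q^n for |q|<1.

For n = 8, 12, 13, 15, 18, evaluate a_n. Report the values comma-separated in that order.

n=8: 8·1 4·2 2·4 1·8  φ→[4+2+1+1]=8
[q^12] φ(12)=4,φ(6)=2,φ(4)=2,φ(3)=2,φ(2)=1,φ(1)=1 ⇒ 12
q^13  k|13↦φ(k): 1:1 13:12  a_13=13
n=15: 1·15 3·5 5·3 15·1  φ→[1+2+4+8]=15
n=18: 18·1 9·2 6·3 3·6 2·9 1·18  φ→[6+6+2+2+1+1]=18

8, 12, 13, 15, 18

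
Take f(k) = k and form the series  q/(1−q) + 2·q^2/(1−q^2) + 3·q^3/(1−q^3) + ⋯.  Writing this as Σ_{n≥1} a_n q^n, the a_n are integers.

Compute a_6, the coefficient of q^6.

a_6 = 12

d|6:{6,3,2,1}  Σf=6+3+2+1=12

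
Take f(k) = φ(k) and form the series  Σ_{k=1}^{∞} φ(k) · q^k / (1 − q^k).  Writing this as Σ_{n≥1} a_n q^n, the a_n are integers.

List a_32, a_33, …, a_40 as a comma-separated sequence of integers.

[q^32] φ(1)=1,φ(2)=1,φ(4)=2,φ(8)=4,φ(16)=8,φ(32)=16 ⇒ 32
d|33:{1,3,11,33}  Σφ=1+2+10+20=33
[q^34] φ(1)=1,φ(2)=1,φ(17)=16,φ(34)=16 ⇒ 34
[q^35] φ(1)=1,φ(5)=4,φ(7)=6,φ(35)=24 ⇒ 35
[q^36] φ(1)=1,φ(2)=1,φ(3)=2,φ(4)=2,φ(6)=2,φ(9)=6,φ(12)=4,φ(18)=6,φ(36)=12 ⇒ 36
[q^37] φ(1)=1,φ(37)=36 ⇒ 37
[q^38] φ(1)=1,φ(2)=1,φ(19)=18,φ(38)=18 ⇒ 38
d|39:{1,3,13,39}  Σφ=1+2+12+24=39
n=40: 40·1 20·2 10·4 8·5 5·8 4·10 2·20 1·40  φ→[16+8+4+4+4+2+1+1]=40

32, 33, 34, 35, 36, 37, 38, 39, 40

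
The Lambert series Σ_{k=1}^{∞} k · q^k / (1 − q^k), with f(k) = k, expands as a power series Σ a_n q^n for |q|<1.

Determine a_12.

[q^12] f(12)=12,f(6)=6,f(4)=4,f(3)=3,f(2)=2,f(1)=1 ⇒ 28

a_12 = 28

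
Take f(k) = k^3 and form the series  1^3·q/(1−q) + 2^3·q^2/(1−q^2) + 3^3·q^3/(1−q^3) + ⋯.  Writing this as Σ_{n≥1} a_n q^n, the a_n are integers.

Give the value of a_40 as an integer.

d|40:{40,20,10,8,5,4,2,1}  Σf=64000+8000+1000+512+125+64+8+1=73710

a_40 = 73710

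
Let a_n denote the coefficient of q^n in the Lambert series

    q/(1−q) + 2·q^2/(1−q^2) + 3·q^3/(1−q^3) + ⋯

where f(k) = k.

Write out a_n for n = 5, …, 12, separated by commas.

[q^5] f(5)=5,f(1)=1 ⇒ 6
q^6  k|6↦f(k): 6:6 3:3 2:2 1:1  a_6=12
n=7: 1·7 7·1  f→[1+7]=8
[q^8] f(8)=8,f(4)=4,f(2)=2,f(1)=1 ⇒ 15
d|9:{1,3,9}  Σf=1+3+9=13
d|10:{10,5,2,1}  Σf=10+5+2+1=18
d|11:{1,11}  Σf=1+11=12
[q^12] f(1)=1,f(2)=2,f(3)=3,f(4)=4,f(6)=6,f(12)=12 ⇒ 28

6, 12, 8, 15, 13, 18, 12, 28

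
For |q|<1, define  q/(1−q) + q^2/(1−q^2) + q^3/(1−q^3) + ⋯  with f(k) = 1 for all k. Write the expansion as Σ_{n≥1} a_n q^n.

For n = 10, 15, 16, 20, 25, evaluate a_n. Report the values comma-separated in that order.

d|10:{1,2,5,10}  Σf=1+1+1+1=4
d|15:{1,3,5,15}  Σf=1+1+1+1=4
q^16  k|16↦f(k): 1:1 2:1 4:1 8:1 16:1  a_16=5
d|20:{1,2,4,5,10,20}  Σf=1+1+1+1+1+1=6
d|25:{1,5,25}  Σf=1+1+1=3

4, 4, 5, 6, 3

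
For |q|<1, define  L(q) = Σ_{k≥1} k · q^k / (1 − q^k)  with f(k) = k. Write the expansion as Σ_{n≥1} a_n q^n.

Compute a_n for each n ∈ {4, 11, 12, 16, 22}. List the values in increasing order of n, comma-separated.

7, 12, 28, 31, 36

d|4:{4,2,1}  Σf=4+2+1=7
[q^11] f(1)=1,f(11)=11 ⇒ 12
q^12  k|12↦f(k): 1:1 2:2 3:3 4:4 6:6 12:12  a_12=28
d|16:{1,2,4,8,16}  Σf=1+2+4+8+16=31
d|22:{22,11,2,1}  Σf=22+11+2+1=36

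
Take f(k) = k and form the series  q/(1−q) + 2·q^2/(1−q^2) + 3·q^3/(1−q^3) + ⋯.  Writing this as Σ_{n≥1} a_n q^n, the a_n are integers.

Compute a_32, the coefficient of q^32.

n=32: 1·32 2·16 4·8 8·4 16·2 32·1  f→[1+2+4+8+16+32]=63

a_32 = 63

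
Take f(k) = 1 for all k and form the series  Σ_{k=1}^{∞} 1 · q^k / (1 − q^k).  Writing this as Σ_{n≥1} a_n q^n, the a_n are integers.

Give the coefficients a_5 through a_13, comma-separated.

d|5:{1,5}  Σf=1+1=2
d|6:{6,3,2,1}  Σf=1+1+1+1=4
q^7  k|7↦f(k): 7:1 1:1  a_7=2
q^8  k|8↦f(k): 8:1 4:1 2:1 1:1  a_8=4
q^9  k|9↦f(k): 1:1 3:1 9:1  a_9=3
d|10:{10,5,2,1}  Σf=1+1+1+1=4
[q^11] f(11)=1,f(1)=1 ⇒ 2
d|12:{12,6,4,3,2,1}  Σf=1+1+1+1+1+1=6
[q^13] f(13)=1,f(1)=1 ⇒ 2

2, 4, 2, 4, 3, 4, 2, 6, 2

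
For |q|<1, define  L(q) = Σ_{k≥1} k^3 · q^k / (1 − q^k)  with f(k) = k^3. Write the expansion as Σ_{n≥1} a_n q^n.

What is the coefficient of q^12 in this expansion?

a_12 = 2044

q^12  k|12↦f(k): 12:1728 6:216 4:64 3:27 2:8 1:1  a_12=2044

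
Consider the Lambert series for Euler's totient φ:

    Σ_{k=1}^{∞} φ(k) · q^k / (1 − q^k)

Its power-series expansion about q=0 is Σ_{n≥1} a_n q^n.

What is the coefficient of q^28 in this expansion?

n=28: 1·28 2·14 4·7 7·4 14·2 28·1  φ→[1+1+2+6+6+12]=28

a_28 = 28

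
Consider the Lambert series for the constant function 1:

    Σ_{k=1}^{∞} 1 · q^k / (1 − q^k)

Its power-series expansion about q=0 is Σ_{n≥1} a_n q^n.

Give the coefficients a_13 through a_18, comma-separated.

2, 4, 4, 5, 2, 6

d|13:{1,13}  Σf=1+1=2
q^14  k|14↦f(k): 14:1 7:1 2:1 1:1  a_14=4
n=15: 1·15 3·5 5·3 15·1  f→[1+1+1+1]=4
[q^16] f(16)=1,f(8)=1,f(4)=1,f(2)=1,f(1)=1 ⇒ 5
[q^17] f(1)=1,f(17)=1 ⇒ 2
[q^18] f(1)=1,f(2)=1,f(3)=1,f(6)=1,f(9)=1,f(18)=1 ⇒ 6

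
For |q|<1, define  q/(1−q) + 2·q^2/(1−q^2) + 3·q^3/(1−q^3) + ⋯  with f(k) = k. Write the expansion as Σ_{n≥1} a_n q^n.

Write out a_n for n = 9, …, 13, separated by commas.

q^9  k|9↦f(k): 1:1 3:3 9:9  a_9=13
[q^10] f(10)=10,f(5)=5,f(2)=2,f(1)=1 ⇒ 18
[q^11] f(11)=11,f(1)=1 ⇒ 12
q^12  k|12↦f(k): 12:12 6:6 4:4 3:3 2:2 1:1  a_12=28
n=13: 1·13 13·1  f→[1+13]=14

13, 18, 12, 28, 14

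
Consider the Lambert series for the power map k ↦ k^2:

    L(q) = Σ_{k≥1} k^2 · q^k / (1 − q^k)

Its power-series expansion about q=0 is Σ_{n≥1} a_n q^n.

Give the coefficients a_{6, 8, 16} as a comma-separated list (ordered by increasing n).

n=6: 1·6 2·3 3·2 6·1  f→[1+4+9+36]=50
n=8: 8·1 4·2 2·4 1·8  f→[64+16+4+1]=85
d|16:{16,8,4,2,1}  Σf=256+64+16+4+1=341

50, 85, 341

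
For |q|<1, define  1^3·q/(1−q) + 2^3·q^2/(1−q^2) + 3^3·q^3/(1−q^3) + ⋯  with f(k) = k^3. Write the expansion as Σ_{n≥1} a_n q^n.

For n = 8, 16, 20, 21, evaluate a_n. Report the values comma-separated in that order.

585, 4681, 9198, 9632

[q^8] f(8)=512,f(4)=64,f(2)=8,f(1)=1 ⇒ 585
n=16: 16·1 8·2 4·4 2·8 1·16  f→[4096+512+64+8+1]=4681
d|20:{1,2,4,5,10,20}  Σf=1+8+64+125+1000+8000=9198
d|21:{1,3,7,21}  Σf=1+27+343+9261=9632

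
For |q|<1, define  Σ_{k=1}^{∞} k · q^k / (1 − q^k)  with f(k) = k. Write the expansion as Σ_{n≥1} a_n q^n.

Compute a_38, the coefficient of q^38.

[q^38] f(1)=1,f(2)=2,f(19)=19,f(38)=38 ⇒ 60

a_38 = 60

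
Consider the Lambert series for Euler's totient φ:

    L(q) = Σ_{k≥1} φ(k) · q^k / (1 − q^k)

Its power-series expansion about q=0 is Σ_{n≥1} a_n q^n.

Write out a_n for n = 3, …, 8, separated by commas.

d|3:{1,3}  Σφ=1+2=3
q^4  k|4↦φ(k): 1:1 2:1 4:2  a_4=4
d|5:{1,5}  Σφ=1+4=5
d|6:{1,2,3,6}  Σφ=1+1+2+2=6
d|7:{1,7}  Σφ=1+6=7
n=8: 1·8 2·4 4·2 8·1  φ→[1+1+2+4]=8

3, 4, 5, 6, 7, 8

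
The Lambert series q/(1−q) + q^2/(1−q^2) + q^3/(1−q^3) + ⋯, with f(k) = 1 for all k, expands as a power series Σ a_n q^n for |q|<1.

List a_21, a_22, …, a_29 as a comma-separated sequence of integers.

n=21: 1·21 3·7 7·3 21·1  f→[1+1+1+1]=4
d|22:{1,2,11,22}  Σf=1+1+1+1=4
q^23  k|23↦f(k): 1:1 23:1  a_23=2
q^24  k|24↦f(k): 1:1 2:1 3:1 4:1 6:1 8:1 12:1 24:1  a_24=8
d|25:{1,5,25}  Σf=1+1+1=3
d|26:{1,2,13,26}  Σf=1+1+1+1=4
[q^27] f(27)=1,f(9)=1,f(3)=1,f(1)=1 ⇒ 4
q^28  k|28↦f(k): 1:1 2:1 4:1 7:1 14:1 28:1  a_28=6
q^29  k|29↦f(k): 1:1 29:1  a_29=2

4, 4, 2, 8, 3, 4, 4, 6, 2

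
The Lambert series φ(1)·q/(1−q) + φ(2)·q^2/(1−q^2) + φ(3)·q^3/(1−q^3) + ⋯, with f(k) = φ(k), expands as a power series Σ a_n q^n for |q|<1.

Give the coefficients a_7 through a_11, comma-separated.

n=7: 1·7 7·1  φ→[1+6]=7
n=8: 1·8 2·4 4·2 8·1  φ→[1+1+2+4]=8
[q^9] φ(9)=6,φ(3)=2,φ(1)=1 ⇒ 9
[q^10] φ(10)=4,φ(5)=4,φ(2)=1,φ(1)=1 ⇒ 10
n=11: 11·1 1·11  φ→[10+1]=11

7, 8, 9, 10, 11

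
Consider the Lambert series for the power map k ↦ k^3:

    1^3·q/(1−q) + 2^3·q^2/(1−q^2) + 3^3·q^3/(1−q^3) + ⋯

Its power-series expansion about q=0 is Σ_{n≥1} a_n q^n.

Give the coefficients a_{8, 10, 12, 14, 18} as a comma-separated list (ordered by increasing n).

585, 1134, 2044, 3096, 6813

n=8: 1·8 2·4 4·2 8·1  f→[1+8+64+512]=585
[q^10] f(10)=1000,f(5)=125,f(2)=8,f(1)=1 ⇒ 1134
[q^12] f(1)=1,f(2)=8,f(3)=27,f(4)=64,f(6)=216,f(12)=1728 ⇒ 2044
q^14  k|14↦f(k): 1:1 2:8 7:343 14:2744  a_14=3096
q^18  k|18↦f(k): 1:1 2:8 3:27 6:216 9:729 18:5832  a_18=6813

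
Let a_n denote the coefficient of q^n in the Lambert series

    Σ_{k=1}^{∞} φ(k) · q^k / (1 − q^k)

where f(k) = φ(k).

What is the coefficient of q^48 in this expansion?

q^48  k|48↦φ(k): 48:16 24:8 16:8 12:4 8:4 6:2 4:2 3:2 2:1 1:1  a_48=48

a_48 = 48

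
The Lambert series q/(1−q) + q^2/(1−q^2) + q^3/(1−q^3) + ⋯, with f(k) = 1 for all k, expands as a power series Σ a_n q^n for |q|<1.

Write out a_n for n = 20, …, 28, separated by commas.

[q^20] f(1)=1,f(2)=1,f(4)=1,f(5)=1,f(10)=1,f(20)=1 ⇒ 6
q^21  k|21↦f(k): 21:1 7:1 3:1 1:1  a_21=4
d|22:{1,2,11,22}  Σf=1+1+1+1=4
d|23:{23,1}  Σf=1+1=2
d|24:{1,2,3,4,6,8,12,24}  Σf=1+1+1+1+1+1+1+1=8
n=25: 25·1 5·5 1·25  f→[1+1+1]=3
n=26: 1·26 2·13 13·2 26·1  f→[1+1+1+1]=4
q^27  k|27↦f(k): 27:1 9:1 3:1 1:1  a_27=4
[q^28] f(28)=1,f(14)=1,f(7)=1,f(4)=1,f(2)=1,f(1)=1 ⇒ 6

6, 4, 4, 2, 8, 3, 4, 4, 6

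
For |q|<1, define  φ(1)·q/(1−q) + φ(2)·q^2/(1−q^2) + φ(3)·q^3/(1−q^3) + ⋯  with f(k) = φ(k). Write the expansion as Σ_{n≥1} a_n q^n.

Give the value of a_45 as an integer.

d|45:{1,3,5,9,15,45}  Σφ=1+2+4+6+8+24=45

a_45 = 45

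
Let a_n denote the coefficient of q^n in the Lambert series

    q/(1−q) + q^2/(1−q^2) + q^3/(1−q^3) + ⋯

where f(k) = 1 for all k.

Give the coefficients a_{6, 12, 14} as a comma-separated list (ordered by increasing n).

4, 6, 4

d|6:{1,2,3,6}  Σf=1+1+1+1=4
n=12: 1·12 2·6 3·4 4·3 6·2 12·1  f→[1+1+1+1+1+1]=6
[q^14] f(14)=1,f(7)=1,f(2)=1,f(1)=1 ⇒ 4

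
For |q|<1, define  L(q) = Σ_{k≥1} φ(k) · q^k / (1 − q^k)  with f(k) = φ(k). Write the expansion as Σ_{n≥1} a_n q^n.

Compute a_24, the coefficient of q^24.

d|24:{1,2,3,4,6,8,12,24}  Σφ=1+1+2+2+2+4+4+8=24

a_24 = 24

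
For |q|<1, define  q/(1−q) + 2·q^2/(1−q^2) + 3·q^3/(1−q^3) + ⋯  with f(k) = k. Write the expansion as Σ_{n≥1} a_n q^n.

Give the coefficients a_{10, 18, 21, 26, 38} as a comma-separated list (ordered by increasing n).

[q^10] f(10)=10,f(5)=5,f(2)=2,f(1)=1 ⇒ 18
n=18: 18·1 9·2 6·3 3·6 2·9 1·18  f→[18+9+6+3+2+1]=39
q^21  k|21↦f(k): 1:1 3:3 7:7 21:21  a_21=32
d|26:{26,13,2,1}  Σf=26+13+2+1=42
d|38:{38,19,2,1}  Σf=38+19+2+1=60

18, 39, 32, 42, 60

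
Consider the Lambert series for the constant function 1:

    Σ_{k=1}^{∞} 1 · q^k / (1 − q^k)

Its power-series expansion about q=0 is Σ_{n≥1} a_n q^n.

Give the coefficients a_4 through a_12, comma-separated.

q^4  k|4↦f(k): 1:1 2:1 4:1  a_4=3
[q^5] f(5)=1,f(1)=1 ⇒ 2
[q^6] f(6)=1,f(3)=1,f(2)=1,f(1)=1 ⇒ 4
n=7: 1·7 7·1  f→[1+1]=2
[q^8] f(1)=1,f(2)=1,f(4)=1,f(8)=1 ⇒ 4
d|9:{1,3,9}  Σf=1+1+1=3
n=10: 1·10 2·5 5·2 10·1  f→[1+1+1+1]=4
n=11: 11·1 1·11  f→[1+1]=2
q^12  k|12↦f(k): 1:1 2:1 3:1 4:1 6:1 12:1  a_12=6

3, 2, 4, 2, 4, 3, 4, 2, 6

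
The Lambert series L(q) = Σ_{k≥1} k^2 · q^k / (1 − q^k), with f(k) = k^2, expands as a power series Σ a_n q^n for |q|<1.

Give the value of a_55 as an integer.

a_55 = 3172

d|55:{1,5,11,55}  Σf=1+25+121+3025=3172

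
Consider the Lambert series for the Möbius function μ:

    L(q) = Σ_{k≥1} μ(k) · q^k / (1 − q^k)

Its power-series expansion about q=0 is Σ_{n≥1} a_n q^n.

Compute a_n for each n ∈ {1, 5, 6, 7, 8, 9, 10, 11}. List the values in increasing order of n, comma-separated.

1, 0, 0, 0, 0, 0, 0, 0

n=1: 1·1  μ→[1]=1
n=5: 1·5 5·1  μ→[1+(-1)]=0
q^6  k|6↦μ(k): 6:1 3:-1 2:-1 1:1  a_6=0
d|7:{7,1}  Σμ=(-1)+1=0
[q^8] μ(1)=1,μ(2)=-1,μ(4)=0,μ(8)=0 ⇒ 0
[q^9] μ(1)=1,μ(3)=-1,μ(9)=0 ⇒ 0
n=10: 10·1 5·2 2·5 1·10  μ→[1+(-1)+(-1)+1]=0
d|11:{1,11}  Σμ=1+(-1)=0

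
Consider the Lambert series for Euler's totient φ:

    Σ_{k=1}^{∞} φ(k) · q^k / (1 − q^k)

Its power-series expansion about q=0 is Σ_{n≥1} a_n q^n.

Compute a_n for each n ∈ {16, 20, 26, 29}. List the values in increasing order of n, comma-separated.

n=16: 16·1 8·2 4·4 2·8 1·16  φ→[8+4+2+1+1]=16
[q^20] φ(1)=1,φ(2)=1,φ(4)=2,φ(5)=4,φ(10)=4,φ(20)=8 ⇒ 20
q^26  k|26↦φ(k): 1:1 2:1 13:12 26:12  a_26=26
n=29: 1·29 29·1  φ→[1+28]=29

16, 20, 26, 29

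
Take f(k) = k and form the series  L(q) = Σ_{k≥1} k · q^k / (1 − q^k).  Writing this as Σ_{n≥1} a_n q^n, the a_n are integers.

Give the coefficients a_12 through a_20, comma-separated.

28, 14, 24, 24, 31, 18, 39, 20, 42

q^12  k|12↦f(k): 1:1 2:2 3:3 4:4 6:6 12:12  a_12=28
[q^13] f(13)=13,f(1)=1 ⇒ 14
[q^14] f(14)=14,f(7)=7,f(2)=2,f(1)=1 ⇒ 24
[q^15] f(1)=1,f(3)=3,f(5)=5,f(15)=15 ⇒ 24
n=16: 16·1 8·2 4·4 2·8 1·16  f→[16+8+4+2+1]=31
[q^17] f(1)=1,f(17)=17 ⇒ 18
d|18:{18,9,6,3,2,1}  Σf=18+9+6+3+2+1=39
[q^19] f(1)=1,f(19)=19 ⇒ 20
d|20:{20,10,5,4,2,1}  Σf=20+10+5+4+2+1=42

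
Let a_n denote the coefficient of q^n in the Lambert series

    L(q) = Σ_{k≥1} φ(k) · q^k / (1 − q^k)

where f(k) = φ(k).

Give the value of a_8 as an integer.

q^8  k|8↦φ(k): 1:1 2:1 4:2 8:4  a_8=8

a_8 = 8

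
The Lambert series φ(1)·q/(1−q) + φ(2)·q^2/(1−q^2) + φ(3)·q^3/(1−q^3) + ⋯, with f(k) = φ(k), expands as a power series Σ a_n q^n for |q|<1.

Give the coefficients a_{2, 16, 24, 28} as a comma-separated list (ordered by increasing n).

[q^2] φ(1)=1,φ(2)=1 ⇒ 2
d|16:{1,2,4,8,16}  Σφ=1+1+2+4+8=16
[q^24] φ(1)=1,φ(2)=1,φ(3)=2,φ(4)=2,φ(6)=2,φ(8)=4,φ(12)=4,φ(24)=8 ⇒ 24
[q^28] φ(1)=1,φ(2)=1,φ(4)=2,φ(7)=6,φ(14)=6,φ(28)=12 ⇒ 28

2, 16, 24, 28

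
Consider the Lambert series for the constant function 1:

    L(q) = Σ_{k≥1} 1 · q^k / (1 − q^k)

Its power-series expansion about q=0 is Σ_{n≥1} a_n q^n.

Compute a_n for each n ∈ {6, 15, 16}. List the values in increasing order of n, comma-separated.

[q^6] f(1)=1,f(2)=1,f(3)=1,f(6)=1 ⇒ 4
n=15: 15·1 5·3 3·5 1·15  f→[1+1+1+1]=4
q^16  k|16↦f(k): 16:1 8:1 4:1 2:1 1:1  a_16=5

4, 4, 5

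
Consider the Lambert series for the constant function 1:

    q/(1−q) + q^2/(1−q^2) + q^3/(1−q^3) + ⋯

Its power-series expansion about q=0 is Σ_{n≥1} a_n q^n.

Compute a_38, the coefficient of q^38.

a_38 = 4

q^38  k|38↦f(k): 1:1 2:1 19:1 38:1  a_38=4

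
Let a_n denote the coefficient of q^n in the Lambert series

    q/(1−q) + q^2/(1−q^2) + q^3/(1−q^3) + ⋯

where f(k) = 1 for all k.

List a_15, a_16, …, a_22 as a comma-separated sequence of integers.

4, 5, 2, 6, 2, 6, 4, 4

n=15: 15·1 5·3 3·5 1·15  f→[1+1+1+1]=4
q^16  k|16↦f(k): 1:1 2:1 4:1 8:1 16:1  a_16=5
d|17:{1,17}  Σf=1+1=2
[q^18] f(18)=1,f(9)=1,f(6)=1,f(3)=1,f(2)=1,f(1)=1 ⇒ 6
q^19  k|19↦f(k): 19:1 1:1  a_19=2
[q^20] f(20)=1,f(10)=1,f(5)=1,f(4)=1,f(2)=1,f(1)=1 ⇒ 6
q^21  k|21↦f(k): 1:1 3:1 7:1 21:1  a_21=4
[q^22] f(1)=1,f(2)=1,f(11)=1,f(22)=1 ⇒ 4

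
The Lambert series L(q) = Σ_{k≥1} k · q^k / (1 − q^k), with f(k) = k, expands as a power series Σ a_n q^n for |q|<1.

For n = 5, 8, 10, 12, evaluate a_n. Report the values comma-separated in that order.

n=5: 1·5 5·1  f→[1+5]=6
d|8:{8,4,2,1}  Σf=8+4+2+1=15
q^10  k|10↦f(k): 1:1 2:2 5:5 10:10  a_10=18
q^12  k|12↦f(k): 12:12 6:6 4:4 3:3 2:2 1:1  a_12=28

6, 15, 18, 28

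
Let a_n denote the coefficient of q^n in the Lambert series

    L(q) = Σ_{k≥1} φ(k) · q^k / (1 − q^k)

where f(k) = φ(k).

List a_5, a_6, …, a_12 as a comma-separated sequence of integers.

d|5:{5,1}  Σφ=4+1=5
q^6  k|6↦φ(k): 1:1 2:1 3:2 6:2  a_6=6
[q^7] φ(7)=6,φ(1)=1 ⇒ 7
q^8  k|8↦φ(k): 1:1 2:1 4:2 8:4  a_8=8
q^9  k|9↦φ(k): 1:1 3:2 9:6  a_9=9
d|10:{1,2,5,10}  Σφ=1+1+4+4=10
n=11: 1·11 11·1  φ→[1+10]=11
[q^12] φ(1)=1,φ(2)=1,φ(3)=2,φ(4)=2,φ(6)=2,φ(12)=4 ⇒ 12

5, 6, 7, 8, 9, 10, 11, 12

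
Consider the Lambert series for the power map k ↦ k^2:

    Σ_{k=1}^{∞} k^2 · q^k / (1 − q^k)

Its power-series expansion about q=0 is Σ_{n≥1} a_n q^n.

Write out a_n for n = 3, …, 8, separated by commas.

n=3: 1·3 3·1  f→[1+9]=10
n=4: 1·4 2·2 4·1  f→[1+4+16]=21
d|5:{5,1}  Σf=25+1=26
n=6: 6·1 3·2 2·3 1·6  f→[36+9+4+1]=50
[q^7] f(7)=49,f(1)=1 ⇒ 50
q^8  k|8↦f(k): 8:64 4:16 2:4 1:1  a_8=85

10, 21, 26, 50, 50, 85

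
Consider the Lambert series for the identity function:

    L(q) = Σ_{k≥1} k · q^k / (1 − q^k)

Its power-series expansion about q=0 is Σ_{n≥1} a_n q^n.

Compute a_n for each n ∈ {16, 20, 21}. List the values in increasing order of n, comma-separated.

31, 42, 32

q^16  k|16↦f(k): 1:1 2:2 4:4 8:8 16:16  a_16=31
[q^20] f(1)=1,f(2)=2,f(4)=4,f(5)=5,f(10)=10,f(20)=20 ⇒ 42
n=21: 1·21 3·7 7·3 21·1  f→[1+3+7+21]=32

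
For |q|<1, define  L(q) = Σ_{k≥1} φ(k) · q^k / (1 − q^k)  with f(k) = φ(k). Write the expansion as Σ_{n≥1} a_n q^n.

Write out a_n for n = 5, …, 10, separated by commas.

q^5  k|5↦φ(k): 1:1 5:4  a_5=5
[q^6] φ(1)=1,φ(2)=1,φ(3)=2,φ(6)=2 ⇒ 6
[q^7] φ(7)=6,φ(1)=1 ⇒ 7
n=8: 8·1 4·2 2·4 1·8  φ→[4+2+1+1]=8
d|9:{9,3,1}  Σφ=6+2+1=9
q^10  k|10↦φ(k): 10:4 5:4 2:1 1:1  a_10=10

5, 6, 7, 8, 9, 10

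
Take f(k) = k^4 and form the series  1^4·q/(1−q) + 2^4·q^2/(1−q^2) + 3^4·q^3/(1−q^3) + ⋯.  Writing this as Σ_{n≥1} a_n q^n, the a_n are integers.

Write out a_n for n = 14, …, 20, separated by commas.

n=14: 14·1 7·2 2·7 1·14  f→[38416+2401+16+1]=40834
d|15:{15,5,3,1}  Σf=50625+625+81+1=51332
d|16:{1,2,4,8,16}  Σf=1+16+256+4096+65536=69905
q^17  k|17↦f(k): 1:1 17:83521  a_17=83522
n=18: 18·1 9·2 6·3 3·6 2·9 1·18  f→[104976+6561+1296+81+16+1]=112931
[q^19] f(19)=130321,f(1)=1 ⇒ 130322
[q^20] f(20)=160000,f(10)=10000,f(5)=625,f(4)=256,f(2)=16,f(1)=1 ⇒ 170898

40834, 51332, 69905, 83522, 112931, 130322, 170898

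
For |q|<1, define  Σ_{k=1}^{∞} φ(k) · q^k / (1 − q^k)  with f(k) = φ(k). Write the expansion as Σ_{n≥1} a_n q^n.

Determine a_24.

[q^24] φ(24)=8,φ(12)=4,φ(8)=4,φ(6)=2,φ(4)=2,φ(3)=2,φ(2)=1,φ(1)=1 ⇒ 24

a_24 = 24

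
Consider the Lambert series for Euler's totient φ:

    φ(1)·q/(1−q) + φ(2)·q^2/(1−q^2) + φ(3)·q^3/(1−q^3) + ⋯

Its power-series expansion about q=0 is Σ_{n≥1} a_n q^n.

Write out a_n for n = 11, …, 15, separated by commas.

d|11:{11,1}  Σφ=10+1=11
q^12  k|12↦φ(k): 1:1 2:1 3:2 4:2 6:2 12:4  a_12=12
[q^13] φ(1)=1,φ(13)=12 ⇒ 13
q^14  k|14↦φ(k): 1:1 2:1 7:6 14:6  a_14=14
[q^15] φ(15)=8,φ(5)=4,φ(3)=2,φ(1)=1 ⇒ 15

11, 12, 13, 14, 15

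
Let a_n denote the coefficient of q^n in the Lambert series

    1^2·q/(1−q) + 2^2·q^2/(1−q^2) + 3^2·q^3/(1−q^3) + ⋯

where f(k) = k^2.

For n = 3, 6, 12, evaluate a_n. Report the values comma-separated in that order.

[q^3] f(1)=1,f(3)=9 ⇒ 10
q^6  k|6↦f(k): 6:36 3:9 2:4 1:1  a_6=50
d|12:{1,2,3,4,6,12}  Σf=1+4+9+16+36+144=210

10, 50, 210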